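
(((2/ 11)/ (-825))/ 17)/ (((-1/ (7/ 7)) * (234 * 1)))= 1/ 18050175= 0.00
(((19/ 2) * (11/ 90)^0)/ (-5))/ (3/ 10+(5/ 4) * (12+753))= -38/ 19131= -0.00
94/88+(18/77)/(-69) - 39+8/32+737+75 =2742623/3542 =774.31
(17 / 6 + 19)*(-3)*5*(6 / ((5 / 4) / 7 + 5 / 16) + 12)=-87246 / 11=-7931.45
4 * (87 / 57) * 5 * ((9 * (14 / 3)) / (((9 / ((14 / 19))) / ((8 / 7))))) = 129920 / 1083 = 119.96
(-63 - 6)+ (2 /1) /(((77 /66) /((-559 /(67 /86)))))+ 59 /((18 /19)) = -1236.76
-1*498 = -498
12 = 12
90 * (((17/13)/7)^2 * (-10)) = -260100/8281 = -31.41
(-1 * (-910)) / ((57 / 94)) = 85540 / 57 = 1500.70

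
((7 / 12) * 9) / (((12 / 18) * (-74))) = -63 / 592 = -0.11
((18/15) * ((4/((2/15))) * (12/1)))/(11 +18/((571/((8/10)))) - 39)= -308340/19967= -15.44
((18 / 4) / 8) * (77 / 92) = 693 / 1472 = 0.47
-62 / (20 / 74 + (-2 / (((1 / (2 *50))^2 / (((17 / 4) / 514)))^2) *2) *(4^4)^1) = 75758203 / 8554399669755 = 0.00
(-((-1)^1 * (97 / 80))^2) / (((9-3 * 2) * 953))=-0.00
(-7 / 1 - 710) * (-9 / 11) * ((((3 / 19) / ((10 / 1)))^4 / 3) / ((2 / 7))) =0.00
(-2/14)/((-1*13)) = 1/91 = 0.01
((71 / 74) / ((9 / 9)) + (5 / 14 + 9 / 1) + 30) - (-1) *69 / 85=905441 / 22015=41.13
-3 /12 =-1 /4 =-0.25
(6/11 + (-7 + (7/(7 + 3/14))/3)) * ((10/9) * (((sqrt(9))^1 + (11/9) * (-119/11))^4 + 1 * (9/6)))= -14641501248125/196810317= -74393.97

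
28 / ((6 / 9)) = 42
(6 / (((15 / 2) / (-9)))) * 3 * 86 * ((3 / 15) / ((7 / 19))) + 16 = -173672 / 175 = -992.41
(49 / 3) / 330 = 49 / 990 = 0.05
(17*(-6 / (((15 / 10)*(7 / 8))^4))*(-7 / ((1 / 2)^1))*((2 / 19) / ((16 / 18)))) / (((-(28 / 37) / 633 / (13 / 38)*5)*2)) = -7067021312 / 4333805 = -1630.67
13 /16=0.81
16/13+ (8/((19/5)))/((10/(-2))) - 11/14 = 83/3458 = 0.02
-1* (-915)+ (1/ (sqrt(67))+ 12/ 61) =sqrt(67)/ 67+ 55827/ 61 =915.32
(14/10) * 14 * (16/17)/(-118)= -784/5015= -0.16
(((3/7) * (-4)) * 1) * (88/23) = -1056/161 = -6.56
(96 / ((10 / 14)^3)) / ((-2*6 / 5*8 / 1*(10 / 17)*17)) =-343 / 250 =-1.37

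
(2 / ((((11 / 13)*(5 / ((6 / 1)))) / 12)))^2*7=24530688 / 3025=8109.32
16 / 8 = 2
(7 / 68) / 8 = 7 / 544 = 0.01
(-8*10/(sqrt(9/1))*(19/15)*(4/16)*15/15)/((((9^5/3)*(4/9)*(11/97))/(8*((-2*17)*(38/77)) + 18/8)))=1.12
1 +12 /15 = 9 /5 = 1.80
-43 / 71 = -0.61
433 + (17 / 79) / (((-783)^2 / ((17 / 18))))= 377494837903 / 871812558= 433.00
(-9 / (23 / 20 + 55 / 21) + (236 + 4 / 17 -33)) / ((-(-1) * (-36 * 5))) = -1081001 / 968796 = -1.12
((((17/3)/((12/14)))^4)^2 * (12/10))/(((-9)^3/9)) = -40213853471634241/743847338880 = -54061.97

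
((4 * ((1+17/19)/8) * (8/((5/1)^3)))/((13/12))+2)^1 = 2.06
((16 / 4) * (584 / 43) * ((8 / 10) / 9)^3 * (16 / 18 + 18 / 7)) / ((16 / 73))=148700416 / 246857625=0.60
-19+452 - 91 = 342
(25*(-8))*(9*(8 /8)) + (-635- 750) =-3185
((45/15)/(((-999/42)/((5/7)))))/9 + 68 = 67922/999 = 67.99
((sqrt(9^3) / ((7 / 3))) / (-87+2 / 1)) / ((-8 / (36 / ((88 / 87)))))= 63423 / 104720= 0.61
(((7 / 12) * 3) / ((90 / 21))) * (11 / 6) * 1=539 / 720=0.75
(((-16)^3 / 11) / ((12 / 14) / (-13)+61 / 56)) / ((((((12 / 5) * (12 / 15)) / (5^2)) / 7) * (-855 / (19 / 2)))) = 16307200 / 44253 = 368.50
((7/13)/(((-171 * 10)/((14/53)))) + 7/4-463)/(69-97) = 1086880471/65978640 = 16.47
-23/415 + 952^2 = 376116137/415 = 906303.94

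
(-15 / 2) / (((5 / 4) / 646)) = -3876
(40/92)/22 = 5/253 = 0.02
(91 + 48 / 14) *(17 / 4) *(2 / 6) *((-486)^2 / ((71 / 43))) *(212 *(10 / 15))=1344171648024 / 497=2704570720.37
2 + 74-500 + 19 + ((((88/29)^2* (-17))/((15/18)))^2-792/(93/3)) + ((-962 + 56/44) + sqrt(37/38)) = sqrt(1406)/38 + 204368966206879/6029570525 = 33895.44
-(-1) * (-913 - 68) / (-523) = 981 / 523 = 1.88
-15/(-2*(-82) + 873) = -15/1037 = -0.01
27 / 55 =0.49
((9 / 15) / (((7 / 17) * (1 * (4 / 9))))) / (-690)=-153 / 32200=-0.00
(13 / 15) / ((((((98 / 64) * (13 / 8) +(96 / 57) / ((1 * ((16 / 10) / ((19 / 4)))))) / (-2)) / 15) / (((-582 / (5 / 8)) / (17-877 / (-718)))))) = 7417020416 / 41800185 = 177.44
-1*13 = -13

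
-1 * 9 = -9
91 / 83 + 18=1585 / 83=19.10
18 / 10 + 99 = 504 / 5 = 100.80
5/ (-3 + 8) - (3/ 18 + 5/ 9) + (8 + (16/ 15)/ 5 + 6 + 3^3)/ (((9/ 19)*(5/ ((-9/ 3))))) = -116833/ 2250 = -51.93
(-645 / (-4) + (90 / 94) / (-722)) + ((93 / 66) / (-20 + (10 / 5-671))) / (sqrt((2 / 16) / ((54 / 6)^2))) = 10943625 / 67868-279 * sqrt(2) / 7579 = 161.20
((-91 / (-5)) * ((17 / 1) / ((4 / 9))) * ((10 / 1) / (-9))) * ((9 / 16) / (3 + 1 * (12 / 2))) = -1547 / 32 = -48.34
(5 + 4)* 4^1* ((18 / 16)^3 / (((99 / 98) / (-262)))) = -4679451 / 352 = -13293.89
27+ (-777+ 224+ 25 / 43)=-22593 / 43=-525.42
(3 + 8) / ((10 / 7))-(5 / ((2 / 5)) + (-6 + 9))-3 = -54 / 5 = -10.80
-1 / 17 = -0.06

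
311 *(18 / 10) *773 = 2163627 / 5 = 432725.40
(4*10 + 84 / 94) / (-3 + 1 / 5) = -4805 / 329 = -14.60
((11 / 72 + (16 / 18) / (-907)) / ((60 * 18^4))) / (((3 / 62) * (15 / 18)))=307303 / 514151452800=0.00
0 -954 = -954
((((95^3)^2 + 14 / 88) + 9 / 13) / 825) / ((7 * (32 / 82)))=326177137.62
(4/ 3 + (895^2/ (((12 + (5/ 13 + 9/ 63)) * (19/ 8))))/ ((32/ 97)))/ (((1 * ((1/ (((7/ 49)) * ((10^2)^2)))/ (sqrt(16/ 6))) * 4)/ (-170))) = -8347428771875 * sqrt(6)/ 2527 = -8091389456.00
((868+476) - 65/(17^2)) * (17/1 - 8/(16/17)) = 388351/34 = 11422.09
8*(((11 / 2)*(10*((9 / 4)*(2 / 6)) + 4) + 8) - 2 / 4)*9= 5094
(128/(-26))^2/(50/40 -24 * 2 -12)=-16384/39715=-0.41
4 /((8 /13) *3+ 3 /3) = 1.41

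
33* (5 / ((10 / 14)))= 231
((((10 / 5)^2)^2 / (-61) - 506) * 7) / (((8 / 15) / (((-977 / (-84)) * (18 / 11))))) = -678863565 / 5368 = -126464.90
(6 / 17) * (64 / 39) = 128 / 221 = 0.58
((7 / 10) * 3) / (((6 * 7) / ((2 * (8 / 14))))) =2 / 35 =0.06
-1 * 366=-366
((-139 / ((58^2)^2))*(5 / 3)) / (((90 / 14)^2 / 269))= -1832159 / 13749542640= -0.00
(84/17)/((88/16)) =168/187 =0.90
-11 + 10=-1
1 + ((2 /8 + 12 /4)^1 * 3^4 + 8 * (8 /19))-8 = 19731 /76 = 259.62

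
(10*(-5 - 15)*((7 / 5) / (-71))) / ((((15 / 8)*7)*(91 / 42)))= 128 / 923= 0.14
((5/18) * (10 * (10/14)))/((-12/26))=-1625/378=-4.30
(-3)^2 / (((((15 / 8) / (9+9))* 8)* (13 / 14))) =756 / 65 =11.63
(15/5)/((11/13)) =39/11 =3.55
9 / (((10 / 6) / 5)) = 27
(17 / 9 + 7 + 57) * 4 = 2372 / 9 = 263.56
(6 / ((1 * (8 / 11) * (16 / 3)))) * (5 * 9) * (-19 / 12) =-28215 / 256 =-110.21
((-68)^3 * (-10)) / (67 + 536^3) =3144320 / 153990723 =0.02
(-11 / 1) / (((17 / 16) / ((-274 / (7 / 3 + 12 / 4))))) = 9042 / 17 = 531.88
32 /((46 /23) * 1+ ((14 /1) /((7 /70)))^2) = 16 /9801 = 0.00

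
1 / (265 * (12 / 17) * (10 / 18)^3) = 4131 / 132500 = 0.03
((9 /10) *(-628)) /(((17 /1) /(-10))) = 5652 /17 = 332.47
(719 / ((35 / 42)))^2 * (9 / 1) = 167495364 / 25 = 6699814.56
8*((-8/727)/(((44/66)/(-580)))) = 76.59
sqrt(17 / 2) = sqrt(34) / 2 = 2.92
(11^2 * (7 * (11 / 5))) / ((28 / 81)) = 107811 / 20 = 5390.55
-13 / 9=-1.44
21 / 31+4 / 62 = 23 / 31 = 0.74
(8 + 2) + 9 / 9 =11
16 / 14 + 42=43.14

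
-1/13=-0.08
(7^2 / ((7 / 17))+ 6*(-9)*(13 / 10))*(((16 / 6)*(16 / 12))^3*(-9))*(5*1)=-7995392 / 81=-98708.54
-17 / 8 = -2.12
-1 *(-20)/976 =5/244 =0.02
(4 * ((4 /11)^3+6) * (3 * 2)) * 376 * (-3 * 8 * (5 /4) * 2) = -4358592000 /1331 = -3274674.68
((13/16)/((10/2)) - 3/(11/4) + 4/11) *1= -497/880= -0.56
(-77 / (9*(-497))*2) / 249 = 22 / 159111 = 0.00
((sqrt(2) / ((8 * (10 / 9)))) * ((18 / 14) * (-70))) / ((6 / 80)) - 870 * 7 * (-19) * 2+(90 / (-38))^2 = 83544645 / 361 - 135 * sqrt(2) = 231234.69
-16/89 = -0.18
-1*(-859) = 859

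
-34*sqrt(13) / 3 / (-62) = 17*sqrt(13) / 93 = 0.66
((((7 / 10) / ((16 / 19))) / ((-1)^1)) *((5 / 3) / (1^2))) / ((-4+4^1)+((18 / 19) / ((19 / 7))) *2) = -6859 / 3456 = -1.98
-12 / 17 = -0.71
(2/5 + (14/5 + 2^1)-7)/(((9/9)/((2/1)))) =-18/5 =-3.60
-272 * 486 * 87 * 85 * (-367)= 358764461280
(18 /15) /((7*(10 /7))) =3 /25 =0.12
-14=-14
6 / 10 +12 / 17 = 111 / 85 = 1.31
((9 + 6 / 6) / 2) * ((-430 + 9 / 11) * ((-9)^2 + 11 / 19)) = -36587750 / 209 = -175061.00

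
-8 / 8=-1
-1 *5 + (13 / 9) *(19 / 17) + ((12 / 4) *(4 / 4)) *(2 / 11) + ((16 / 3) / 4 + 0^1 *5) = -2536 / 1683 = -1.51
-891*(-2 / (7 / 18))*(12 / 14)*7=192456 / 7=27493.71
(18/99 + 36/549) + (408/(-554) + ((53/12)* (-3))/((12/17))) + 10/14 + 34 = 965146447/62451312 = 15.45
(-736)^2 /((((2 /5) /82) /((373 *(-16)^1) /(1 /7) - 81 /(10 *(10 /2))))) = -23196538884608 /5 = -4639307776921.60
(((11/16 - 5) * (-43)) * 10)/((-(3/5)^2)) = -123625/24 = -5151.04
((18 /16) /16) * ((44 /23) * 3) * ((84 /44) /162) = 7 /1472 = 0.00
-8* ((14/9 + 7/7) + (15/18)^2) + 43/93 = -2375/93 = -25.54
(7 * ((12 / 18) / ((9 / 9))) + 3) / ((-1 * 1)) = -23 / 3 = -7.67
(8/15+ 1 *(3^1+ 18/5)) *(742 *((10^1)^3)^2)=15878800000/3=5292933333.33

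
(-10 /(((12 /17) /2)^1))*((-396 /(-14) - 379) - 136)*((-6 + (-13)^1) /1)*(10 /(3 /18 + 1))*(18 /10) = -198082980 /49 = -4042509.80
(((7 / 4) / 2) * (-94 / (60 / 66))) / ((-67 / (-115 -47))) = -293139 / 1340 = -218.76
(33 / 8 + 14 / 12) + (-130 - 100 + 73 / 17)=-89929 / 408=-220.41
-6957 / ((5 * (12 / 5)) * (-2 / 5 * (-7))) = -11595 / 56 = -207.05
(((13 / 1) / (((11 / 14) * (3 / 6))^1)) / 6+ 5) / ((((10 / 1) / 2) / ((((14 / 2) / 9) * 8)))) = 19432 / 1485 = 13.09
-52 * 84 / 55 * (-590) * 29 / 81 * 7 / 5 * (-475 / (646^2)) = -43596280 / 1630827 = -26.73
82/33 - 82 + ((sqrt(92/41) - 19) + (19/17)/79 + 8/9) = -12978214/132957 + 2 * sqrt(943)/41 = -96.11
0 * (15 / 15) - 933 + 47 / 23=-21412 / 23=-930.96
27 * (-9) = -243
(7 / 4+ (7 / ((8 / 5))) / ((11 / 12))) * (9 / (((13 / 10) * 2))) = 12915 / 572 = 22.58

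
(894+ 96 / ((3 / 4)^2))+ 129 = 3581 / 3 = 1193.67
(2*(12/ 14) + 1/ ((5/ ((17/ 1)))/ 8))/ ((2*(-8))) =-253/ 140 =-1.81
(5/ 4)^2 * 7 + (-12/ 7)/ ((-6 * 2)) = 1241/ 112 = 11.08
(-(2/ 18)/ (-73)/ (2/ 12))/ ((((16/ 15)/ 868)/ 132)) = 71610/ 73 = 980.96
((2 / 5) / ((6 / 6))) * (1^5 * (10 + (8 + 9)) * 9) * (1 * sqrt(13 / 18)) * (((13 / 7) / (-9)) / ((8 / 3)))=-351 * sqrt(26) / 280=-6.39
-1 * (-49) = 49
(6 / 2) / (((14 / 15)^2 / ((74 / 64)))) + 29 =206863 / 6272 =32.98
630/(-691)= -630/691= -0.91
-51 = -51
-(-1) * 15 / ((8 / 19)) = 35.62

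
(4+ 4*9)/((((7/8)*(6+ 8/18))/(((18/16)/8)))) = 405/406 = 1.00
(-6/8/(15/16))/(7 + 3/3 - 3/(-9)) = -12/125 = -0.10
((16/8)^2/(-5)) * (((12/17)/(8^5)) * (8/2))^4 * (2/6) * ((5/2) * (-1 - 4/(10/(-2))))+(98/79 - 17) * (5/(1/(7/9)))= -53354572495481470969601/870570305089783726080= -61.29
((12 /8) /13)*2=3 /13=0.23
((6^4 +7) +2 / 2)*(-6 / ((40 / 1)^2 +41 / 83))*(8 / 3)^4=-247.20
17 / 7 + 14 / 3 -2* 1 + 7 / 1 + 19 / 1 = 653 / 21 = 31.10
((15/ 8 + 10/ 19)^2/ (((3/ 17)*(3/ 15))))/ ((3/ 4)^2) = 11324125/ 38988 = 290.45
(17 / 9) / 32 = 17 / 288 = 0.06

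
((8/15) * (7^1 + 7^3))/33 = 560/99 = 5.66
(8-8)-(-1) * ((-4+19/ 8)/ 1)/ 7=-0.23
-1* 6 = -6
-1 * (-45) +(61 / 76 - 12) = 2569 / 76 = 33.80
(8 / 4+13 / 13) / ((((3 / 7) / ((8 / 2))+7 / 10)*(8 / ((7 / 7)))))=105 / 226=0.46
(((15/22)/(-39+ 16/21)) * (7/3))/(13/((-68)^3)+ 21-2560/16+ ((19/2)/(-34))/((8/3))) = 0.00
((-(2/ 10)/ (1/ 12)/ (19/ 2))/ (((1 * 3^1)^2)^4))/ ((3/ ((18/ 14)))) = -8/ 484785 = -0.00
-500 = -500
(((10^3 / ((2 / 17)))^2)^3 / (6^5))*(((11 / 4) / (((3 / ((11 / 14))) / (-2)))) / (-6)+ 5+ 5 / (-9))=227207547028766013864.39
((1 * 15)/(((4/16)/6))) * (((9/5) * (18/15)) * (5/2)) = 1944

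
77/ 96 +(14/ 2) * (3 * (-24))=-48307/ 96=-503.20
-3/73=-0.04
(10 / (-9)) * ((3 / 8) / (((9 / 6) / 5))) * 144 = -200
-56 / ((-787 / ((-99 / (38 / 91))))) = -252252 / 14953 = -16.87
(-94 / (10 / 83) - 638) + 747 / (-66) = -157247 / 110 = -1429.52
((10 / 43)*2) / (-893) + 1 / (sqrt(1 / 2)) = -20 / 38399 + sqrt(2) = 1.41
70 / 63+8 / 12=16 / 9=1.78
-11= -11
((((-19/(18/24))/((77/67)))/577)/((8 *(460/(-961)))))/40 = 1223353/4904961600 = 0.00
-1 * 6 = -6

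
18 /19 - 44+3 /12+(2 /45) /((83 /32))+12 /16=-2983049 /70965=-42.04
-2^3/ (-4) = 2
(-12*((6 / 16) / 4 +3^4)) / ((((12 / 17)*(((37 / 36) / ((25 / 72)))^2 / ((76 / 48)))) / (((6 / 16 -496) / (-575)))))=-27695029375 / 128970752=-214.74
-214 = -214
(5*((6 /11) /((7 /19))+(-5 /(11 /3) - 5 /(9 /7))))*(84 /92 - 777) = 11109500 /759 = 14637.02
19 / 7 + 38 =285 / 7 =40.71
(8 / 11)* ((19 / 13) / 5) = 152 / 715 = 0.21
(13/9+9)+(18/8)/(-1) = 295/36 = 8.19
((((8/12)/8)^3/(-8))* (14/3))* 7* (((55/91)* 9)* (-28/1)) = 2695/7488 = 0.36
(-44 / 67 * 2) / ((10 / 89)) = -3916 / 335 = -11.69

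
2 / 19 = 0.11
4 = 4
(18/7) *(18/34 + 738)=225990/119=1899.08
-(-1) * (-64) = -64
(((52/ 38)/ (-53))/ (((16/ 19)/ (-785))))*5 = 51025/ 424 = 120.34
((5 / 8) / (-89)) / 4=-5 / 2848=-0.00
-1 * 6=-6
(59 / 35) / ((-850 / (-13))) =767 / 29750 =0.03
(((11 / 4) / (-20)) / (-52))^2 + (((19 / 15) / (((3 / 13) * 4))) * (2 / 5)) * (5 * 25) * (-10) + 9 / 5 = -106581728191 / 155750400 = -684.31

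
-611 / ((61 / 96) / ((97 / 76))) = -1422408 / 1159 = -1227.27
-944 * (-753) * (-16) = -11373312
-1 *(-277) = 277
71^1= 71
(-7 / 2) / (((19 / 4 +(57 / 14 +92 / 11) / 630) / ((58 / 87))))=-11319 / 23138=-0.49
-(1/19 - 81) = 80.95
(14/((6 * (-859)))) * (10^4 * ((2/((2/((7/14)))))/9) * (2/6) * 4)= -140000/69579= -2.01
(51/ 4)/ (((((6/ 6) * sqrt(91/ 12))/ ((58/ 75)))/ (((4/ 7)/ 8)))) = 493 * sqrt(273)/ 31850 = 0.26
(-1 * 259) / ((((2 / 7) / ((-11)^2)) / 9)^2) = -15050523411 / 4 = -3762630852.75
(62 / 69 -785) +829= 3098 / 69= 44.90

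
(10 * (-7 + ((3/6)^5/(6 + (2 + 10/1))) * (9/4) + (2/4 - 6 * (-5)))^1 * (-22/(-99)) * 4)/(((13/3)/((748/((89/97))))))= 545711815/13884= 39305.09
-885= -885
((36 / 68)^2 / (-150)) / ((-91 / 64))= 864 / 657475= 0.00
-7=-7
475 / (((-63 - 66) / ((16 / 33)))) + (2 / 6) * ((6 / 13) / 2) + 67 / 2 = 3518761 / 110682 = 31.79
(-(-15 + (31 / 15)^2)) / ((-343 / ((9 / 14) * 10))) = -0.20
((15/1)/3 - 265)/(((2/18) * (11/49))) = -114660/11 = -10423.64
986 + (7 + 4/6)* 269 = 9145/3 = 3048.33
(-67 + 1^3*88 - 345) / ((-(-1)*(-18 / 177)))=3186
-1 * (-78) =78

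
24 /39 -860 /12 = -2771 /39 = -71.05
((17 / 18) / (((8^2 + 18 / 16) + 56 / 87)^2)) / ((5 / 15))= 1372512 / 2095350625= 0.00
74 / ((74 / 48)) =48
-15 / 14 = -1.07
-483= -483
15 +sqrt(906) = 45.10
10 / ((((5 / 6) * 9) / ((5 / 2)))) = 10 / 3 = 3.33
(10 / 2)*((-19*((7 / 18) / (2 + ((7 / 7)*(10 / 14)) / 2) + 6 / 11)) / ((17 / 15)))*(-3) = 100225 / 561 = 178.65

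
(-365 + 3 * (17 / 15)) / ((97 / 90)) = -32544 / 97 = -335.51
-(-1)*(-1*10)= -10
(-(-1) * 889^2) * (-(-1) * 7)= 5532247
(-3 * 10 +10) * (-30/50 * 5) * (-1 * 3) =-180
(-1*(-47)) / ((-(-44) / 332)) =3901 / 11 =354.64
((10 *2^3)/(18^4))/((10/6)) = 0.00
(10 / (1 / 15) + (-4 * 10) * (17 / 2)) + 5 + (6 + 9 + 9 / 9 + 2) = -167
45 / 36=5 / 4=1.25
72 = 72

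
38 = 38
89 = 89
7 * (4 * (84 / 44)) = 588 / 11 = 53.45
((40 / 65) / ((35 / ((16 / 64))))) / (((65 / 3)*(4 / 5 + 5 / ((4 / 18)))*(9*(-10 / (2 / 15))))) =-4 / 310093875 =-0.00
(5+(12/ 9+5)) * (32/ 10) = 544/ 15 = 36.27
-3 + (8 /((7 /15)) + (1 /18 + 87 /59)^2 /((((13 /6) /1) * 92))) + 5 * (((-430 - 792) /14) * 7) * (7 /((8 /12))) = -3881436485273 /121055256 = -32063.35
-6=-6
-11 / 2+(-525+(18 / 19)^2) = -382373 / 722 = -529.60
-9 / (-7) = 9 / 7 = 1.29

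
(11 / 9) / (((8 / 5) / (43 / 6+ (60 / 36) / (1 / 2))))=385 / 48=8.02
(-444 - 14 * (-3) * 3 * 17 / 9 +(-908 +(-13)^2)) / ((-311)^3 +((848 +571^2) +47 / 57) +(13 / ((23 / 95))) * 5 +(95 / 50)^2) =123889500 / 3900627357329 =0.00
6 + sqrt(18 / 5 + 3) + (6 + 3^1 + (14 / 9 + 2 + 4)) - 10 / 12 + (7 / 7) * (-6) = sqrt(165) / 5 + 283 / 18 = 18.29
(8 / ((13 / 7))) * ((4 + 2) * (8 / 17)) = 2688 / 221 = 12.16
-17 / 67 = -0.25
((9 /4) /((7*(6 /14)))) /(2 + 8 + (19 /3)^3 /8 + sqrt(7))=1461078 /81015769 - 34992*sqrt(7) /81015769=0.02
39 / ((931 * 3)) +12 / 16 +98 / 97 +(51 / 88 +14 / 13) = 354434027 / 103311208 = 3.43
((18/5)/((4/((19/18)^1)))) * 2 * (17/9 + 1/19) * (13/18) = 1079/405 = 2.66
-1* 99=-99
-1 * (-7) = 7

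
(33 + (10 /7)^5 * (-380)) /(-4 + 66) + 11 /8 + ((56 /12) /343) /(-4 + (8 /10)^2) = -1296604501 /37513224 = -34.56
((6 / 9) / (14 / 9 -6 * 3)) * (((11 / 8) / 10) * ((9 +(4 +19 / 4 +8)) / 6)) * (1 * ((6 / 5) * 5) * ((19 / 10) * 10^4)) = -1614525 / 592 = -2727.24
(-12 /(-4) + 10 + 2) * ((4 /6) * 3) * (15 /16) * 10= 1125 /4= 281.25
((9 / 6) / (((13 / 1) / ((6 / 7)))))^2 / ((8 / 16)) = 162 / 8281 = 0.02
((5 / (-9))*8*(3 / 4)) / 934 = -5 / 1401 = -0.00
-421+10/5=-419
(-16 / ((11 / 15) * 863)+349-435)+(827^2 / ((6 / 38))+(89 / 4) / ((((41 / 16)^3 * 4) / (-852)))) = 8501250330574037 / 1962801159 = 4331182.65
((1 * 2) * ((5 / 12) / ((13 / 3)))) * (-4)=-10 / 13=-0.77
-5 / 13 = -0.38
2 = 2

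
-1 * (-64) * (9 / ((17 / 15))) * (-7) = -60480 / 17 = -3557.65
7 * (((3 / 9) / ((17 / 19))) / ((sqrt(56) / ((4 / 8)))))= 19 * sqrt(14) / 408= 0.17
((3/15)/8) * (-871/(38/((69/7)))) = -60099/10640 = -5.65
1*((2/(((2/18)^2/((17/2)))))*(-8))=-11016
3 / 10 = 0.30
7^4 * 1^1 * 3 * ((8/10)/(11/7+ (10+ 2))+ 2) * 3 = 21133602/475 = 44491.79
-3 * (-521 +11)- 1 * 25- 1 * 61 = 1444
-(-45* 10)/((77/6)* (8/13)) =8775/154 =56.98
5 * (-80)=-400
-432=-432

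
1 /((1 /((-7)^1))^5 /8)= -134456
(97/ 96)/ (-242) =-97/ 23232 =-0.00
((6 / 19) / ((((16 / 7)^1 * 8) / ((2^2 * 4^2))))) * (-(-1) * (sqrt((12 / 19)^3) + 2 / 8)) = 21 / 76 + 504 * sqrt(57) / 6859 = 0.83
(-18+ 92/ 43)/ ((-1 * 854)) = 341/ 18361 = 0.02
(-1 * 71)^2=5041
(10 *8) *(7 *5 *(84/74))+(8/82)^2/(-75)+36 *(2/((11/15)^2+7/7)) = 2602755235084/807006075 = 3225.20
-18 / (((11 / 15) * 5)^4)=-1458 / 14641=-0.10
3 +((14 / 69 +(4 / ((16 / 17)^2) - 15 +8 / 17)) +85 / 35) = -4.38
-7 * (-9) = 63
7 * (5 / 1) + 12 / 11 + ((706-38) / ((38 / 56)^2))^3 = 1580047946378096165 / 517504691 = 3053205070.13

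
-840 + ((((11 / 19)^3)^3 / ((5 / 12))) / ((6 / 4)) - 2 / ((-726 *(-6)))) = -2951778512761101311 / 3514069028813310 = -839.99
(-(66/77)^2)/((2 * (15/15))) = -18/49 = -0.37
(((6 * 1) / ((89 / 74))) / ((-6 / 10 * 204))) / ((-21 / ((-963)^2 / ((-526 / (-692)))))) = 6595654410 / 2785433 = 2367.91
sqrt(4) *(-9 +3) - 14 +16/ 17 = -426/ 17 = -25.06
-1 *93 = -93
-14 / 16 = -0.88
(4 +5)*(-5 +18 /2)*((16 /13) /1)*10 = 5760 /13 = 443.08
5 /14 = 0.36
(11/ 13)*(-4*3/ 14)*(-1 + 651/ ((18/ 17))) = -445.20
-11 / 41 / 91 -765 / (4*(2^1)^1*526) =-2900503 / 15700048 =-0.18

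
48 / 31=1.55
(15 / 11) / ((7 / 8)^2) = 960 / 539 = 1.78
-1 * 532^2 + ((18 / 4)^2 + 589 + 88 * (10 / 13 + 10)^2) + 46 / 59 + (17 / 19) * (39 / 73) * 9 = -15058068704463 / 55319108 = -272203.75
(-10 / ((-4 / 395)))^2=3900625 / 4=975156.25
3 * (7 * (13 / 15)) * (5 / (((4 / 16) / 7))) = 2548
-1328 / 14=-94.86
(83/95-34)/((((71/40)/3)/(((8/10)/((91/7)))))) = -302112/87685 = -3.45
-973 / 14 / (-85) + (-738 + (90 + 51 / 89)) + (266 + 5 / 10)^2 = 2129566887 / 30260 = 70375.64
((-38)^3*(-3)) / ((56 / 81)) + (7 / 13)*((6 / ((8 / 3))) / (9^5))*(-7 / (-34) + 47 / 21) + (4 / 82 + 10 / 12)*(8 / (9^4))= 2378069201528231 / 9987469128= 238105.29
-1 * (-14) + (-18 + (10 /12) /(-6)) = -149 /36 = -4.14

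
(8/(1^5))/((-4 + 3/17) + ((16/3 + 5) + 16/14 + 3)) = 2856/3803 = 0.75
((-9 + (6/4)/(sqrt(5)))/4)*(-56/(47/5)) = 630/47-21*sqrt(5)/47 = 12.41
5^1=5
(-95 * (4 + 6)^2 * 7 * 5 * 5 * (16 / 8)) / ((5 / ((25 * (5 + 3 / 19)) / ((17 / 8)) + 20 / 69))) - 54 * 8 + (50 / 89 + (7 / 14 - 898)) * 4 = -4233268550134 / 104397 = -40549714.55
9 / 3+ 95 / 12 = 131 / 12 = 10.92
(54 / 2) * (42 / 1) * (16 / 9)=2016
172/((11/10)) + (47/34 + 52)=78445/374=209.75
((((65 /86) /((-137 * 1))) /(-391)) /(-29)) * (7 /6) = -455 /801576588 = -0.00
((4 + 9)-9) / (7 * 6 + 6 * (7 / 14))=4 / 45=0.09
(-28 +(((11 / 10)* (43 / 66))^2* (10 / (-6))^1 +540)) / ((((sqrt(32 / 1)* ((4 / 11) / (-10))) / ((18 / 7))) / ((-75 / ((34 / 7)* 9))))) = 10962.59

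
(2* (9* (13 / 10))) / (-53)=-117 / 265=-0.44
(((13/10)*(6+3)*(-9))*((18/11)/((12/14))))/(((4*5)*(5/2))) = -22113/5500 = -4.02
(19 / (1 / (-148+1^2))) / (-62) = 2793 / 62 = 45.05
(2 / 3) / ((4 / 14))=7 / 3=2.33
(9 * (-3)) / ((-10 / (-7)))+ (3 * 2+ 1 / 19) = -2441 / 190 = -12.85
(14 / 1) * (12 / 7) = 24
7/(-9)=-7/9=-0.78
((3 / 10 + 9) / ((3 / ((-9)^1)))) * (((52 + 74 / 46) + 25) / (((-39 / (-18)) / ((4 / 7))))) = -578.42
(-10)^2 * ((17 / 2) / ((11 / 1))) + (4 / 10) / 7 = 29772 / 385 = 77.33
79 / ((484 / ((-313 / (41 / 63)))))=-1557801 / 19844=-78.50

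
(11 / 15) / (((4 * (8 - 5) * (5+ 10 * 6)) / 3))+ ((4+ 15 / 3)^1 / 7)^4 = 25614311 / 9363900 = 2.74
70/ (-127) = -70/ 127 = -0.55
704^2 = 495616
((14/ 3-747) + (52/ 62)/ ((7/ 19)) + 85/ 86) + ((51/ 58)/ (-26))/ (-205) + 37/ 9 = -19080420556261/ 25961268060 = -734.96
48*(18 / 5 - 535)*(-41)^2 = -214388016 / 5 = -42877603.20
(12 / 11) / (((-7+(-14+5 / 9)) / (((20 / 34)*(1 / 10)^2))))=-27 / 86020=-0.00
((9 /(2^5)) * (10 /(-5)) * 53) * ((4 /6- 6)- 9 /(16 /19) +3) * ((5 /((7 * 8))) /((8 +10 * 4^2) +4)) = 496875 /2465792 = 0.20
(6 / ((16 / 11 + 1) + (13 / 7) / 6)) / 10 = 1386 / 6385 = 0.22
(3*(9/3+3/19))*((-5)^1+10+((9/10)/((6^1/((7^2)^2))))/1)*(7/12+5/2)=810633/76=10666.22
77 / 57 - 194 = -10981 / 57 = -192.65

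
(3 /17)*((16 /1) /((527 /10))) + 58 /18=264131 /80631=3.28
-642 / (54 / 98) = -10486 / 9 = -1165.11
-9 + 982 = 973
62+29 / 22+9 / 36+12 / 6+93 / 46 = 68401 / 1012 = 67.59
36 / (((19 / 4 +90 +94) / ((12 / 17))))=1728 / 12835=0.13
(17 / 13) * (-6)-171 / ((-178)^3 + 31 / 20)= -11505046458 / 1466335117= -7.85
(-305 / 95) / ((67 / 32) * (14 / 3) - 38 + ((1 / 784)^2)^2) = 69137765695488 / 607907027947463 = 0.11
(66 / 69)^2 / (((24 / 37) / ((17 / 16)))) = 76109 / 50784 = 1.50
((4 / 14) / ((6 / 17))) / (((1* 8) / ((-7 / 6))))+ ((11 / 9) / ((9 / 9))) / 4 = 3 / 16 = 0.19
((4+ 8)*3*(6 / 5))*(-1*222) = -47952 / 5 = -9590.40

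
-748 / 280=-187 / 70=-2.67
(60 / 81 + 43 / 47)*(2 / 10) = 2101 / 6345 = 0.33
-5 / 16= -0.31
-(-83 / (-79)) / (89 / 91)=-7553 / 7031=-1.07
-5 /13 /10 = -1 /26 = -0.04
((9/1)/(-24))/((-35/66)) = 99/140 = 0.71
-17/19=-0.89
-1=-1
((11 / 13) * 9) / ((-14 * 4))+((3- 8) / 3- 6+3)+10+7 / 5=72043 / 10920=6.60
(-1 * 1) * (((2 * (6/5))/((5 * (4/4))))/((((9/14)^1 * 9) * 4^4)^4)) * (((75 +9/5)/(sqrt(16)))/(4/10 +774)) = -0.00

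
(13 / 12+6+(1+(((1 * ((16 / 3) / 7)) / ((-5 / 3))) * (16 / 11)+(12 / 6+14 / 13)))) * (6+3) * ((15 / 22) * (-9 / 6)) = -17019423 / 176176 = -96.60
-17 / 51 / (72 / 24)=-1 / 9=-0.11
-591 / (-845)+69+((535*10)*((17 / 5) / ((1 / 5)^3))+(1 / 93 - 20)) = 178686550223 / 78585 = 2273799.71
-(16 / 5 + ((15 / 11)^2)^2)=-487381 / 73205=-6.66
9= 9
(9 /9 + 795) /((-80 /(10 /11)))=-199 /22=-9.05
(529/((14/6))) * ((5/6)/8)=2645/112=23.62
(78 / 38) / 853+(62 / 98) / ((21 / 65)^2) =2123554576 / 350217063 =6.06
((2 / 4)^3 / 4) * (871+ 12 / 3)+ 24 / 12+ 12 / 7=6957 / 224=31.06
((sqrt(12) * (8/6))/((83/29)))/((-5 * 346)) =-116 * sqrt(3)/215385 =-0.00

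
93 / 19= 4.89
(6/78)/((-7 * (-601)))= 1/54691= 0.00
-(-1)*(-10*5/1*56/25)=-112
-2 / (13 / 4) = -8 / 13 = -0.62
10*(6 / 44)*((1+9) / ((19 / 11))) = 150 / 19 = 7.89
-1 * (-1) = 1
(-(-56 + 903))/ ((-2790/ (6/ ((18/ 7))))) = 5929/ 8370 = 0.71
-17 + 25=8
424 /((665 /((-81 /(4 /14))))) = -17172 /95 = -180.76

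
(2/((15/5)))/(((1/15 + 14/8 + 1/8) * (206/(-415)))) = -16600/23999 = -0.69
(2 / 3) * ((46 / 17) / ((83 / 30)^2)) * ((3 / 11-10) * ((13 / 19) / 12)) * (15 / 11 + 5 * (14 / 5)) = -540681700 / 269242787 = -2.01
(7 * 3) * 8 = 168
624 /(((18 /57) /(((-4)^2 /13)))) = 2432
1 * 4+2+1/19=115/19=6.05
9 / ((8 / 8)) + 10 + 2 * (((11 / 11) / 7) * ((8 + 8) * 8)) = 389 / 7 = 55.57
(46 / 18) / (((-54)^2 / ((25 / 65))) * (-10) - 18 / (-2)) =-23 / 682263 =-0.00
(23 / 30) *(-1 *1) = -23 / 30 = -0.77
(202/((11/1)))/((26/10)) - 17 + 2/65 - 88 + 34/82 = -2857968/29315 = -97.49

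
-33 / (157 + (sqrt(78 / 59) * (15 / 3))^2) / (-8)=1947 / 89704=0.02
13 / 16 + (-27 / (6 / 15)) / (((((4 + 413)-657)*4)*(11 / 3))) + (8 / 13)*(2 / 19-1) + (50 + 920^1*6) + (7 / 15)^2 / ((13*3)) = 1307618107423 / 234748800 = 5570.29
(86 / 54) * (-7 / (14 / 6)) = -43 / 9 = -4.78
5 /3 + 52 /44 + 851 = 28177 /33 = 853.85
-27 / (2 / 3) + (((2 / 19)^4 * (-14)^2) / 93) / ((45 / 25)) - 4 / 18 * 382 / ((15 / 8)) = -31187022803 / 363595590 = -85.77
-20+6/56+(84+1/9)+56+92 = 53479/252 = 212.22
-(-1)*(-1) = -1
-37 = -37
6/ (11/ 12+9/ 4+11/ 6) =6/ 5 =1.20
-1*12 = -12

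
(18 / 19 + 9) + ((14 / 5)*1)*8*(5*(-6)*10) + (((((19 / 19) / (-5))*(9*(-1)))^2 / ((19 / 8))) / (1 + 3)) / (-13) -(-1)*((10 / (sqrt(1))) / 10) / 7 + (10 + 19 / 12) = -3474435533 / 518700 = -6698.35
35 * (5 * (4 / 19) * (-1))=-700 / 19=-36.84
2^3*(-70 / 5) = -112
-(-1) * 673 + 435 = 1108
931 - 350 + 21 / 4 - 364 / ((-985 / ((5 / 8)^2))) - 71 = 1624523 / 3152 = 515.39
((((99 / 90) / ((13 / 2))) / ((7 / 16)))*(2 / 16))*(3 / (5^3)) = 66 / 56875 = 0.00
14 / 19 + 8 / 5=222 / 95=2.34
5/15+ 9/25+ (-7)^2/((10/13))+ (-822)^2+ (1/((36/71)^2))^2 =28375580627449/41990400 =675763.52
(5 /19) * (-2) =-10 /19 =-0.53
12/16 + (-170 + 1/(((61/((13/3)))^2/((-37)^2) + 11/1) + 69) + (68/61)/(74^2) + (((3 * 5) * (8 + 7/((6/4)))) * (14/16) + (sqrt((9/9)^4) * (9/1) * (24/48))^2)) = 17.26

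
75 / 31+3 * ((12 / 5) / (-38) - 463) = -4084038 / 2945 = -1386.77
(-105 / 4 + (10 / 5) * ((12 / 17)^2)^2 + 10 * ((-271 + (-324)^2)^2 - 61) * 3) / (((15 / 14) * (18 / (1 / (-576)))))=-256382605443592747 / 8659457280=-29607237.17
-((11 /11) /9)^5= -1 /59049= -0.00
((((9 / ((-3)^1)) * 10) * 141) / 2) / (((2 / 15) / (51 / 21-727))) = 80454600 / 7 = 11493514.29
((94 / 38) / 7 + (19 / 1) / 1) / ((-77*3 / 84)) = -936 / 133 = -7.04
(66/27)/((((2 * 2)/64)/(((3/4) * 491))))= 14402.67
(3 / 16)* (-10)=-1.88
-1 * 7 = -7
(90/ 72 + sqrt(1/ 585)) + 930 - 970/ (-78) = sqrt(65)/ 195 + 147215/ 156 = 943.73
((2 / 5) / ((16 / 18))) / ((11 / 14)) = 63 / 110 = 0.57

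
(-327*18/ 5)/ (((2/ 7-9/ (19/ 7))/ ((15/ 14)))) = 167751/ 403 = 416.26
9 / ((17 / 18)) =162 / 17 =9.53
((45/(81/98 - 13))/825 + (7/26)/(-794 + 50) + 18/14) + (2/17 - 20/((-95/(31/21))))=233586582759/136656622960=1.71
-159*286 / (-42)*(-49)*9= -477477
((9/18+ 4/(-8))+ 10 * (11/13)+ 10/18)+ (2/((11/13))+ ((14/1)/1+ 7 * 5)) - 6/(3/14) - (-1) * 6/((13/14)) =49990/1287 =38.84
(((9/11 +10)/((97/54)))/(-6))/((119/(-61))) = 549/1067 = 0.51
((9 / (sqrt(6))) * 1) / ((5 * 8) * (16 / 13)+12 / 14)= 273 * sqrt(6) / 9116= 0.07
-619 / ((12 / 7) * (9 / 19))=-82327 / 108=-762.29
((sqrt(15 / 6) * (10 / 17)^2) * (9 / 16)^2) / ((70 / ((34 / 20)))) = 0.00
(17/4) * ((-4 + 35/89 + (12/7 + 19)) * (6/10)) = 271779/6230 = 43.62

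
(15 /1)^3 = 3375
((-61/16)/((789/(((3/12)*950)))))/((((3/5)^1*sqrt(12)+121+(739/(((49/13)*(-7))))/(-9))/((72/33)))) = -428371708944375/21227458988622128+4141788926625*sqrt(3)/21227458988622128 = -0.02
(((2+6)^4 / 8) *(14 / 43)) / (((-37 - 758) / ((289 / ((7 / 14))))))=-4143104 / 34185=-121.20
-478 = -478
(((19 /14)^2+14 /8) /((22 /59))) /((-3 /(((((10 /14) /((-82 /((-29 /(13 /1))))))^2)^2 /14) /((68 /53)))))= -1382292304375 /54235703141248404048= -0.00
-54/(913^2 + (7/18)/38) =-36936/570161203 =-0.00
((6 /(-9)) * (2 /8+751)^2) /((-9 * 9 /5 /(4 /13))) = 7146.27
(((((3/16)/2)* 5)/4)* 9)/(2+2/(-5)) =675/1024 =0.66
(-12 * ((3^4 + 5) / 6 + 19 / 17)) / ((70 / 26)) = -40976 / 595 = -68.87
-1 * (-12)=12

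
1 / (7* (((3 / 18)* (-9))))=-2 / 21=-0.10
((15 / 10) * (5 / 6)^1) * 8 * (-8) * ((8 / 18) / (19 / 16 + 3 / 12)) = -5120 / 207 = -24.73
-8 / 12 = -2 / 3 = -0.67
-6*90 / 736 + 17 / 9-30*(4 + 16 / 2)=-594247 / 1656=-358.84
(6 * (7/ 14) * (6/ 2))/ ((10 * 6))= 3/ 20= 0.15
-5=-5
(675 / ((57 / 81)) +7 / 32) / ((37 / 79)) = 2048.51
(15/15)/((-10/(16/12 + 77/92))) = -599/2760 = -0.22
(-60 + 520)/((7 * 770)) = 46/539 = 0.09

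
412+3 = 415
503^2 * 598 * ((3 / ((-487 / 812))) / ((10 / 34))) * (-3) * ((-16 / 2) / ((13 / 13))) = -150374640177216 / 2435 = -61755499046.08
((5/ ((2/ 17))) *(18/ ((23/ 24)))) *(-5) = -91800/ 23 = -3991.30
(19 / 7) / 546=19 / 3822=0.00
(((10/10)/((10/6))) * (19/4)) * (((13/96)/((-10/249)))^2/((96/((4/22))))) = 0.06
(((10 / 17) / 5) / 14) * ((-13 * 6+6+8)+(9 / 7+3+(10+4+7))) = -271 / 833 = -0.33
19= 19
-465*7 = -3255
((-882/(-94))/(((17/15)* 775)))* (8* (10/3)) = 0.28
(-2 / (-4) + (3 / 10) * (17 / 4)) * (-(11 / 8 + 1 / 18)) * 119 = -870247 / 2880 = -302.17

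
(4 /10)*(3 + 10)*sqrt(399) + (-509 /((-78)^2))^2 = 259081 /37015056 + 26*sqrt(399) /5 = 103.88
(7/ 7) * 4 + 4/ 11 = 4.36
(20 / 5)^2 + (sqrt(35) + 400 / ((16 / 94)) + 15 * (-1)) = sqrt(35) + 2351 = 2356.92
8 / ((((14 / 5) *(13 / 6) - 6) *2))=60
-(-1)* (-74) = -74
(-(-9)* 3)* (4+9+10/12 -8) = 315/2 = 157.50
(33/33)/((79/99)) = 99/79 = 1.25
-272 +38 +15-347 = -566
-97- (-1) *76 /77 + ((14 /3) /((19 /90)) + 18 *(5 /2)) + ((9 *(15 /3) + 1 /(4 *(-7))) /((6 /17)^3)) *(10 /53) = 785070769 /4785264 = 164.06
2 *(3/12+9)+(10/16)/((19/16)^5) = 92926383/4952198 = 18.76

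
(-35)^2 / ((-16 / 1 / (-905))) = 69289.06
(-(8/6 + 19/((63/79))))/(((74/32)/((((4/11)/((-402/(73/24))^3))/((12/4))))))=616591945/1079414191969344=0.00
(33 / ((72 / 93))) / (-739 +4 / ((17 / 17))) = -341 / 5880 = -0.06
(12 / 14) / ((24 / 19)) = 19 / 28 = 0.68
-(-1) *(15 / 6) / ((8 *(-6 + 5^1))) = -5 / 16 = -0.31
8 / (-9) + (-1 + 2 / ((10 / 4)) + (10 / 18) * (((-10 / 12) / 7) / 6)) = -12473 / 11340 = -1.10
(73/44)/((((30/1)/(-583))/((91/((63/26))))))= -653861/540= -1210.85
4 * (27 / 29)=108 / 29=3.72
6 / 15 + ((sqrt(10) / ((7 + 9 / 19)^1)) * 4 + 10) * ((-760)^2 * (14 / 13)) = 307283200 * sqrt(10) / 923 + 404320026 / 65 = 7273086.86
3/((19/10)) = 30/19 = 1.58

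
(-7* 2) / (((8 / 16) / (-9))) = 252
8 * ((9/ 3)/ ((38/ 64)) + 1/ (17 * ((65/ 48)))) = 855936/ 20995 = 40.77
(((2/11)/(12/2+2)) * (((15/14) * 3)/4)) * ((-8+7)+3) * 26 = 585/616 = 0.95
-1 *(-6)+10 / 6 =23 / 3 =7.67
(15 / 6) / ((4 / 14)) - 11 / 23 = 761 / 92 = 8.27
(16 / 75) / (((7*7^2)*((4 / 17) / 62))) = 4216 / 25725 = 0.16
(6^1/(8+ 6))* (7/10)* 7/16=21/160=0.13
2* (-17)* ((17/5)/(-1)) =578/5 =115.60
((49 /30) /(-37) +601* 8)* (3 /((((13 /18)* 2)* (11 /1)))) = 48031479 /52910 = 907.80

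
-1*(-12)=12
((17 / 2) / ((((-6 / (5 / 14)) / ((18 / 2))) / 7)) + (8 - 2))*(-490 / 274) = 50715 / 1096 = 46.27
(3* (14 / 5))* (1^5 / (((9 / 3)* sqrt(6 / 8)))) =28* sqrt(3) / 15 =3.23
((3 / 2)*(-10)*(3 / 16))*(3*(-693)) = 93555 / 16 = 5847.19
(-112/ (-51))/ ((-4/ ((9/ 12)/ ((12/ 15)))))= -35/ 68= -0.51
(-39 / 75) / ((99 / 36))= -52 / 275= -0.19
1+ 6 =7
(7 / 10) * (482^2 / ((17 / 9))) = 7318206 / 85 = 86096.54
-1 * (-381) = 381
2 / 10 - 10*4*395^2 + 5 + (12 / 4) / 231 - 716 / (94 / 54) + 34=-112937628261 / 18095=-6241372.11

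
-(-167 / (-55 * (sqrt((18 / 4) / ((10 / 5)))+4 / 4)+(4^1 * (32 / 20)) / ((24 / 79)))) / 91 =-5010 / 317863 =-0.02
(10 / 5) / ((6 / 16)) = 16 / 3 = 5.33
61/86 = 0.71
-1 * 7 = -7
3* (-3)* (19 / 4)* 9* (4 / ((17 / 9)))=-13851 / 17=-814.76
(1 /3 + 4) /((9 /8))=3.85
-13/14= -0.93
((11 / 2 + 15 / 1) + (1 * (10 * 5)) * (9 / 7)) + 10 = 1327 / 14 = 94.79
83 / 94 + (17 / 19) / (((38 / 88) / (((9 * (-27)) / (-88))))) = 112060 / 16967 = 6.60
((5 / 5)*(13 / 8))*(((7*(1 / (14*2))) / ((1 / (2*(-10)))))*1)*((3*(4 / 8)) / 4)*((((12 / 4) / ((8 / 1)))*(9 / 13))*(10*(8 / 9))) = -225 / 32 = -7.03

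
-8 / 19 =-0.42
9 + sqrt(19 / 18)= sqrt(38) / 6 + 9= 10.03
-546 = -546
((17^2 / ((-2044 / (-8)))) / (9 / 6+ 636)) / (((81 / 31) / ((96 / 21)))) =67456 / 21730275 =0.00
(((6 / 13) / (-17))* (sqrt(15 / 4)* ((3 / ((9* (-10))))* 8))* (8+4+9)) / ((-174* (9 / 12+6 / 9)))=-168* sqrt(15) / 544765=-0.00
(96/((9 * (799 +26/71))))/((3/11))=0.05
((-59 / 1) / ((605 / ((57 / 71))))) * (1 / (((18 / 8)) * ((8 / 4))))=-2242 / 128865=-0.02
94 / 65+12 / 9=542 / 195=2.78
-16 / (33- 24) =-16 / 9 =-1.78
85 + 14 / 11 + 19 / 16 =15393 / 176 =87.46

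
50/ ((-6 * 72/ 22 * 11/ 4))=-25/ 27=-0.93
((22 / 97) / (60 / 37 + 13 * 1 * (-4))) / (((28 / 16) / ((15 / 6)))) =-2035 / 316414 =-0.01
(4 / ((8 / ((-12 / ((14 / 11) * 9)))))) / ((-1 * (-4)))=-11 / 84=-0.13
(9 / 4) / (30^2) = 1 / 400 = 0.00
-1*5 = -5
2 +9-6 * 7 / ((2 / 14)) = -283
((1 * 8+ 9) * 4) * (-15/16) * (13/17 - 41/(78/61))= 207515/104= 1995.34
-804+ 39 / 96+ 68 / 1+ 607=-4115 / 32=-128.59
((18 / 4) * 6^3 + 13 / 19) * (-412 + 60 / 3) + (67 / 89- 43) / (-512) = -20632479631 / 54112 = -381292.13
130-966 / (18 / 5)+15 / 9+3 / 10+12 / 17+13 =-62557 / 510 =-122.66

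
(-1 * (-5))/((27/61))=305/27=11.30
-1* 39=-39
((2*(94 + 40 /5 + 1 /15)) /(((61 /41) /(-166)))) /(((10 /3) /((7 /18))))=-2657.19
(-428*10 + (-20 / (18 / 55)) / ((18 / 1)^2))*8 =-24962060 / 729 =-34241.51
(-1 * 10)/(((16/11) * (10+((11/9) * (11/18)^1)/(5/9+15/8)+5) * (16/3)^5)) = -21049875/202240950272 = -0.00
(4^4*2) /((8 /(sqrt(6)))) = 64*sqrt(6) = 156.77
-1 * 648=-648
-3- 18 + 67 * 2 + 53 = 166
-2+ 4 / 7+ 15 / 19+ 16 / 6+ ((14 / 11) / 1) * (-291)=-1616627 / 4389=-368.34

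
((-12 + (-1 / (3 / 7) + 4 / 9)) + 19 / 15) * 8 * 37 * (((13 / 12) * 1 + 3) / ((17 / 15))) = -2059568 / 153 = -13461.23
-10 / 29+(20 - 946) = -26864 / 29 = -926.34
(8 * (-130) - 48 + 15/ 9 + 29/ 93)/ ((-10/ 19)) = 191900/ 93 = 2063.44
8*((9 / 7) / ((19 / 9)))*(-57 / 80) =-243 / 70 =-3.47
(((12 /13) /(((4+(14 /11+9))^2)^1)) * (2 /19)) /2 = 1452 /6088303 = 0.00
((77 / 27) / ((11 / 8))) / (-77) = -8 / 297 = -0.03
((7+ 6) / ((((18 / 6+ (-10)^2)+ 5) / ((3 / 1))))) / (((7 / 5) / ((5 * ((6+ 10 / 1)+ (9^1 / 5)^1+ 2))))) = 715 / 28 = 25.54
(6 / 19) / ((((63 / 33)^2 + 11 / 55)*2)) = 1815 / 44194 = 0.04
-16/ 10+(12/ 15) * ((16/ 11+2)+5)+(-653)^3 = -15314478951/ 55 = -278445071.84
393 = 393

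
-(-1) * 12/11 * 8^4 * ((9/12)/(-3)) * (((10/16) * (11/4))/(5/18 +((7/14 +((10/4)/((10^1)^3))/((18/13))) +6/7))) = -32256000/27497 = -1173.07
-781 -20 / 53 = -41413 / 53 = -781.38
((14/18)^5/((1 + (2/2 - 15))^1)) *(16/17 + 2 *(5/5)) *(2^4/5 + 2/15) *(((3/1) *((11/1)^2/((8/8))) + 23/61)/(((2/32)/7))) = -20862461872000/2388118707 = -8735.94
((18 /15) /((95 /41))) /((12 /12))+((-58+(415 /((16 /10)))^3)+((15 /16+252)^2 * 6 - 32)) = 4337065669877 /243200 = 17833329.23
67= 67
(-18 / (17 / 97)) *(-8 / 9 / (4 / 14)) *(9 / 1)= 48888 / 17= 2875.76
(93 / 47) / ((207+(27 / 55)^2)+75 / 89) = 8345975 / 877667519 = 0.01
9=9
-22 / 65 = -0.34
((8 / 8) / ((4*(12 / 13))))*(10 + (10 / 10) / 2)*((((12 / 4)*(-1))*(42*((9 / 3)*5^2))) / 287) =-61425 / 656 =-93.64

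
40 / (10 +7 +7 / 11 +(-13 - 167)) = -220 / 893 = -0.25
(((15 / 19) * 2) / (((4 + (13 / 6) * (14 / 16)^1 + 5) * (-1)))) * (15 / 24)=-900 / 9937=-0.09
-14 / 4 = -7 / 2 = -3.50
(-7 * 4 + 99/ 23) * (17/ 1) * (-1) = 9265/ 23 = 402.83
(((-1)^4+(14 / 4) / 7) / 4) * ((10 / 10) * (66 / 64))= 99 / 256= 0.39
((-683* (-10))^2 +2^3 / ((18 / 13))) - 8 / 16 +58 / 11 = 9236484289 / 198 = 46648910.55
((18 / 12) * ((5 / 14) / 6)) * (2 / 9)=5 / 252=0.02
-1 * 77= -77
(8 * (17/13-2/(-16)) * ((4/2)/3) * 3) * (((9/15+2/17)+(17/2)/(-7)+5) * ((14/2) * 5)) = 798491/221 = 3613.08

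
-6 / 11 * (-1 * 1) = 6 / 11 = 0.55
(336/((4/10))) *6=5040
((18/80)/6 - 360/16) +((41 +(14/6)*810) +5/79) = 12062357/6320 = 1908.60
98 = 98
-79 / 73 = -1.08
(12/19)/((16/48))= 36/19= 1.89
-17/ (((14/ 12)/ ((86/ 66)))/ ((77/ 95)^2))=-112574/ 9025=-12.47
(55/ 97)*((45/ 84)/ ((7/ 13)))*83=890175/ 19012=46.82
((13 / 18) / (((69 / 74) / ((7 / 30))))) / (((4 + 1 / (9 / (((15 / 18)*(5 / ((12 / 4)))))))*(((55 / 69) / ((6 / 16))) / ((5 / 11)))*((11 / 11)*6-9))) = -10101 / 3257320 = -0.00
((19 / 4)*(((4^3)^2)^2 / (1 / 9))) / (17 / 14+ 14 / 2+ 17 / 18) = 45185236992 / 577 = 78310636.03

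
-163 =-163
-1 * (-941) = 941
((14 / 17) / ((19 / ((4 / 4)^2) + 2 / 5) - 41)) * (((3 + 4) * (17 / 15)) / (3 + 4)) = -7 / 162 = -0.04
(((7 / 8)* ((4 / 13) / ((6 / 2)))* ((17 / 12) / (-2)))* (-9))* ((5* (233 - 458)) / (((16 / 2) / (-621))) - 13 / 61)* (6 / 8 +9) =15213919497 / 31232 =487126.01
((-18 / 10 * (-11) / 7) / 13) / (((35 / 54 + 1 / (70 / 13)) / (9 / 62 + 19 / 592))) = 8695269 / 187997888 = 0.05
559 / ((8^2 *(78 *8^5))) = 43 / 12582912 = 0.00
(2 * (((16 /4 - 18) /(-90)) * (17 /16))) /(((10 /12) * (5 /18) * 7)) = 51 /250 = 0.20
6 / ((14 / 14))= 6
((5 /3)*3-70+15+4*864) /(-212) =-1703 /106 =-16.07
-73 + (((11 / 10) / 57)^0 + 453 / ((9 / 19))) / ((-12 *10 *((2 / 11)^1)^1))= -10519 / 90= -116.88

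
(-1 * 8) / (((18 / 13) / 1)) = -5.78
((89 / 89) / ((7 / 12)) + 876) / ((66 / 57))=58368 / 77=758.03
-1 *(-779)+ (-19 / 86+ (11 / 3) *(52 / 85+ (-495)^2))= 19719588067 / 21930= 899206.02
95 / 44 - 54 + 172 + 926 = 46031 / 44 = 1046.16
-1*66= -66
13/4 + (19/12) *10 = 229/12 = 19.08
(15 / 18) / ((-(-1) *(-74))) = -5 / 444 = -0.01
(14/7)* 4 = 8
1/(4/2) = 1/2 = 0.50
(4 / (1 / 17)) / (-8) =-17 / 2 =-8.50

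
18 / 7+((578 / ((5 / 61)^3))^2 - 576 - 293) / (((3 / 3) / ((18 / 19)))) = 2168728724545060824 / 2078125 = 1043598784743.49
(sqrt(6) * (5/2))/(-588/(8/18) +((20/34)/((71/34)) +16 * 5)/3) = -355 * sqrt(6)/184066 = -0.00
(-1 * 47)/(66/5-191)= 235/889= 0.26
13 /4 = 3.25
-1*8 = -8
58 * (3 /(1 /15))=2610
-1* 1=-1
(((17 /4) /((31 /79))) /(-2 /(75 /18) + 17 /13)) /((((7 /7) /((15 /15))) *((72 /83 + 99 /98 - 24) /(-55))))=97632910375 /3001089354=32.53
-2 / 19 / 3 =-2 / 57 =-0.04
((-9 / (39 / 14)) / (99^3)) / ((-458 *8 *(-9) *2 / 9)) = -7 / 15405760656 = -0.00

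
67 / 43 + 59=2604 / 43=60.56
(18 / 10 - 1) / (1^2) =4 / 5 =0.80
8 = 8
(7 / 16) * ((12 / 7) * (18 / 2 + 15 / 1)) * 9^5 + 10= 1062892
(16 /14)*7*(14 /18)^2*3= 392 /27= 14.52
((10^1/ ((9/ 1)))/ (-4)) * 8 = -20/ 9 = -2.22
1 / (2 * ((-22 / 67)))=-67 / 44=-1.52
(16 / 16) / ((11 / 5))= 5 / 11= 0.45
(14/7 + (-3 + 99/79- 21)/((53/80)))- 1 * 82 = -478720/4187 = -114.33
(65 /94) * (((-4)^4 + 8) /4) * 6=12870 /47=273.83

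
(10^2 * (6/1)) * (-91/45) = -3640/3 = -1213.33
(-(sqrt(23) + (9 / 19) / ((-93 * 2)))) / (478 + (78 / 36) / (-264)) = 2376 / 445954871-1584 * sqrt(23) / 757139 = -0.01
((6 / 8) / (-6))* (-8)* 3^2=9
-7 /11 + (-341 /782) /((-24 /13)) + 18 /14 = 1279741 /1445136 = 0.89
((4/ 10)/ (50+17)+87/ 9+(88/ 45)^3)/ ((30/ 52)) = 2722556174/ 91580625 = 29.73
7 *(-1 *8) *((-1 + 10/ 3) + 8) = -1736/ 3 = -578.67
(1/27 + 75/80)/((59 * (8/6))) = 0.01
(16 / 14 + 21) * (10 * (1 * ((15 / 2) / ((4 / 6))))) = 2491.07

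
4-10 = -6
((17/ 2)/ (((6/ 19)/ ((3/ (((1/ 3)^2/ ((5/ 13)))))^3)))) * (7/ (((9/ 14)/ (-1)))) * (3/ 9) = -480745125/ 4394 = -109409.45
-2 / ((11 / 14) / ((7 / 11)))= -196 / 121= -1.62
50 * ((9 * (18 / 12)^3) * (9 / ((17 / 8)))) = 6432.35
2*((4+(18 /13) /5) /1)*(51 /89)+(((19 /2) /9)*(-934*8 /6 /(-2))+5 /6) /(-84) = -76958729 /26240760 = -2.93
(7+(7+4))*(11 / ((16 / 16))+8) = 342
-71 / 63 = -1.13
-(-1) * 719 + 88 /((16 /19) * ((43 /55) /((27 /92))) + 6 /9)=30758567 /41053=749.24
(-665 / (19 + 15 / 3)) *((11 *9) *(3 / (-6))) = 21945 / 16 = 1371.56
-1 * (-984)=984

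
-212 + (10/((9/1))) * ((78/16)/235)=-211.98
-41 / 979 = -0.04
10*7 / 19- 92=-1678 / 19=-88.32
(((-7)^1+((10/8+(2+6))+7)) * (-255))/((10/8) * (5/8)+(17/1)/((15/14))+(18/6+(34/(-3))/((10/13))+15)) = -1132200/9559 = -118.44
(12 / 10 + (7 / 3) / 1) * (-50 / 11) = -530 / 33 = -16.06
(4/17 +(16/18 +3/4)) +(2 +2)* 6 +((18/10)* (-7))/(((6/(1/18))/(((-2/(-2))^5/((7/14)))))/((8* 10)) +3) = 96157/4284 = 22.45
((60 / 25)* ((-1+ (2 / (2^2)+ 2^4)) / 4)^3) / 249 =29791 / 53120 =0.56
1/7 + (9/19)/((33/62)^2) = 29207/16093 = 1.81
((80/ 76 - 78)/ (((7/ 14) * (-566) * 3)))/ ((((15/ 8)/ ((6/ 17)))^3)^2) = 1442840576/ 357870519796875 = 0.00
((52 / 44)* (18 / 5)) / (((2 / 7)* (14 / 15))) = 351 / 22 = 15.95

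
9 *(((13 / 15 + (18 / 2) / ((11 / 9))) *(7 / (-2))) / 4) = -64.81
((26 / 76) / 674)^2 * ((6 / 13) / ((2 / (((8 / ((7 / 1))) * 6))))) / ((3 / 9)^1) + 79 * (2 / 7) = 6477748973 / 286988863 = 22.57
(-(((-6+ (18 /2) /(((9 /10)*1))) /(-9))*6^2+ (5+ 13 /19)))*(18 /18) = 196 /19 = 10.32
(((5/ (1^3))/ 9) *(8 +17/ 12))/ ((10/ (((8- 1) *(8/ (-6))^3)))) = -6328/ 729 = -8.68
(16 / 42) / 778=4 / 8169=0.00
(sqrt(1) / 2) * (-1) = -1 / 2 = -0.50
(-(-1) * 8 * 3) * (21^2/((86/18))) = 95256/43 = 2215.26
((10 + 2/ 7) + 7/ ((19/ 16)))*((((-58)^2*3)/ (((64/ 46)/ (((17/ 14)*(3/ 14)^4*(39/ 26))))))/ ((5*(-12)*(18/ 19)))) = -2388299553/ 301181440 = -7.93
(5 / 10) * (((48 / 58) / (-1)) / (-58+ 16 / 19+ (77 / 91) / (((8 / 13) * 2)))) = 3648 / 497843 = 0.01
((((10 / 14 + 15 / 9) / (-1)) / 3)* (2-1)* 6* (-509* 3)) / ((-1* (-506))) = 25450 / 1771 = 14.37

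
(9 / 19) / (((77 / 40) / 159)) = 57240 / 1463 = 39.13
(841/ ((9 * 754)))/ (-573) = -29/ 134082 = -0.00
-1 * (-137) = 137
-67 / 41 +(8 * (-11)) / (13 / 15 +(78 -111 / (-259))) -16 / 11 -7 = -21025270 / 1877513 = -11.20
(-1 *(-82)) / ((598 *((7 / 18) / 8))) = 5904 / 2093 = 2.82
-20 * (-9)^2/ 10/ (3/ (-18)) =972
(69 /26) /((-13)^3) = -69 /57122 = -0.00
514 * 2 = 1028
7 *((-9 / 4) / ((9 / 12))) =-21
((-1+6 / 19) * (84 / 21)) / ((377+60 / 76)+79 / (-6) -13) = -312 / 40085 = -0.01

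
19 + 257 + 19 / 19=277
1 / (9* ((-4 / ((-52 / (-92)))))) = -13 / 828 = -0.02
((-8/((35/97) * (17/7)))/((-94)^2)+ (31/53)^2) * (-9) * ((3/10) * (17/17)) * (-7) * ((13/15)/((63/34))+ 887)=150872061994883/26371594250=5721.01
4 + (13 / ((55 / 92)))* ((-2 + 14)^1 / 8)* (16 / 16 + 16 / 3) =11582 / 55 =210.58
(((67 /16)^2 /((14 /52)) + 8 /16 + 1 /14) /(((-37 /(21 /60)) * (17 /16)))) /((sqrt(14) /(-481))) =75.20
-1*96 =-96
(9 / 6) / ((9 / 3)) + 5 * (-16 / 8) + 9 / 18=-9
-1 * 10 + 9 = -1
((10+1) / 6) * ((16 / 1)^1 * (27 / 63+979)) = 603328 / 21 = 28729.90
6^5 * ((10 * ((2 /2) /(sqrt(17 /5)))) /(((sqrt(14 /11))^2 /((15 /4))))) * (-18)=-28868400 * sqrt(85) /119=-2236584.01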